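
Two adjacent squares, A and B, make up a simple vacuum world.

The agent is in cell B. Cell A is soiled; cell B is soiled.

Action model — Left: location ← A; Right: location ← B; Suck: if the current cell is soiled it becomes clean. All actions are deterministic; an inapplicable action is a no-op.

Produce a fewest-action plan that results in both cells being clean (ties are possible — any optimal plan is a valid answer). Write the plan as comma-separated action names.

1) do Suck; now (B; A:soiled, B:clean)
2) do Left; now (A; A:soiled, B:clean)
3) do Suck; now (A; A:clean, B:clean)
min 3: Suck B + move + Suck A

Suck, Left, Suck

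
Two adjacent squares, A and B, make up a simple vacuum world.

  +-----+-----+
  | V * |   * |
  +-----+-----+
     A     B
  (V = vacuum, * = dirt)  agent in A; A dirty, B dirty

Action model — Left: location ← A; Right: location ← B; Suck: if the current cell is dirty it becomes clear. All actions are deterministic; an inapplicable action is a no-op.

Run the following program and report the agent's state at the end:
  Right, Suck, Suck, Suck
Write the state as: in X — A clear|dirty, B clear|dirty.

in B — A dirty, B clear

1. Right → in B — A dirty, B dirty
2. Suck → in B — A dirty, B clear
3. Suck → in B — A dirty, B clear
4. Suck → in B — A dirty, B clear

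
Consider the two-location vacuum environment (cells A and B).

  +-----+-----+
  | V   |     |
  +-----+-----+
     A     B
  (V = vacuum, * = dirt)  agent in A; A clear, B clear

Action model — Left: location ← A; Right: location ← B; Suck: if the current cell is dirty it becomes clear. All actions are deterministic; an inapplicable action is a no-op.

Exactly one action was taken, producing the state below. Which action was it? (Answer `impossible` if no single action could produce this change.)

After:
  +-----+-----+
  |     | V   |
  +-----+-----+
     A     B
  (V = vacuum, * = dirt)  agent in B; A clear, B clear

Right

try  Left: <A|clear|clear>
try Right: <B|clear|clear>  ← match
try  Suck: <A|clear|clear>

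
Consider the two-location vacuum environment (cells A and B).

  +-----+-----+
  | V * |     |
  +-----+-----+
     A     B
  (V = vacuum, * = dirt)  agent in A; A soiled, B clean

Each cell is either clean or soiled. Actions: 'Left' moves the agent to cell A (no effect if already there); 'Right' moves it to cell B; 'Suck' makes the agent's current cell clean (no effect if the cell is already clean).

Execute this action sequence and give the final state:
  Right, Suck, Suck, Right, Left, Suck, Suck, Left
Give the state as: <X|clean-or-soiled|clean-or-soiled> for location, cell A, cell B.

<A|clean|clean>

1. Right → <B|soiled|clean>
2. Suck → <B|soiled|clean>
3. Suck → <B|soiled|clean>
4. Right → <B|soiled|clean>
5. Left → <A|soiled|clean>
6. Suck → <A|clean|clean>
7. Suck → <A|clean|clean>
8. Left → <A|clean|clean>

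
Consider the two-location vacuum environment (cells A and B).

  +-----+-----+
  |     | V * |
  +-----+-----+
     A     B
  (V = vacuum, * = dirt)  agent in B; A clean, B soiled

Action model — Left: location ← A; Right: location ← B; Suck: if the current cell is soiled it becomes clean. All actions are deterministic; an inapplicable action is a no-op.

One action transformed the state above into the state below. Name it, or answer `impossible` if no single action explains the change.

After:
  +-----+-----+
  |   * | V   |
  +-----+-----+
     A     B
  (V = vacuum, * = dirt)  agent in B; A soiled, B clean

try  Left: <A|clean|soiled>
try Right: <B|clean|soiled>
try  Suck: <B|clean|clean>
no single action produces the after-state

impossible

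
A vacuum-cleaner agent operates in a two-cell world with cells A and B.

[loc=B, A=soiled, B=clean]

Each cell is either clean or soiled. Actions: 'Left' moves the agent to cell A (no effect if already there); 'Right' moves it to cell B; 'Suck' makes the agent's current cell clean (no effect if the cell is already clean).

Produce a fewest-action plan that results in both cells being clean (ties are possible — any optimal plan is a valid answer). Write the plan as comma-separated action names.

Left (#1): loc=A A=soiled B=clean
Suck (#2): loc=A A=clean B=clean
min 2: go A then Suck

Left, Suck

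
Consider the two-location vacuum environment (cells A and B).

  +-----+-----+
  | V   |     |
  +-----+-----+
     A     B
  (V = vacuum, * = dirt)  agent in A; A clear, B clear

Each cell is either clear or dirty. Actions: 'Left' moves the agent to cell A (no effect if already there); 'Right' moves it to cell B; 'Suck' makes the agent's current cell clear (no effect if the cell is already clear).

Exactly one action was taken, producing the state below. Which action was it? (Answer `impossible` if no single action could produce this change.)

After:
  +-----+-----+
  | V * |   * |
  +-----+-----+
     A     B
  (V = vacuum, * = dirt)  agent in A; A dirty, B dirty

impossible

try  Left: <A|clear|clear>
try Right: <B|clear|clear>
try  Suck: <A|clear|clear>
no single action produces the after-state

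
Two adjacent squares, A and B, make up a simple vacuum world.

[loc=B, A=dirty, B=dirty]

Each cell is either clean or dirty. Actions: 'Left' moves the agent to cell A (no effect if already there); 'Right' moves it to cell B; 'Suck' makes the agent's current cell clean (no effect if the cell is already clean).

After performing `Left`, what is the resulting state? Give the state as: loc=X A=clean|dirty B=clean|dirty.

start: loc=B A=dirty B=dirty
[1] after Left: loc=A A=dirty B=dirty

loc=A A=dirty B=dirty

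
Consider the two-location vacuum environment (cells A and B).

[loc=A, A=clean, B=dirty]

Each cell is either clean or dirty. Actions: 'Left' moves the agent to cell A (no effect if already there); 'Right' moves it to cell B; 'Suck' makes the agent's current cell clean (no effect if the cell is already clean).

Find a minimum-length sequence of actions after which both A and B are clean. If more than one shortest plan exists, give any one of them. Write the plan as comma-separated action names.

[1] after Right: loc=B A=clean B=dirty
[2] after Suck: loc=B A=clean B=clean
min 2: go B then Suck

Right, Suck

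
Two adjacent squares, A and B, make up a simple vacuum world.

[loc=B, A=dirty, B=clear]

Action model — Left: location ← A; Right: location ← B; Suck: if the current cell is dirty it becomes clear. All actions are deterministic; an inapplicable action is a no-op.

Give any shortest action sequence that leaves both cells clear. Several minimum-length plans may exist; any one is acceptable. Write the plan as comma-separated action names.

step 1/2 (Left): (A; A:dirty, B:clear)
step 2/2 (Suck): (A; A:clear, B:clear)
min 2: go A then Suck

Left, Suck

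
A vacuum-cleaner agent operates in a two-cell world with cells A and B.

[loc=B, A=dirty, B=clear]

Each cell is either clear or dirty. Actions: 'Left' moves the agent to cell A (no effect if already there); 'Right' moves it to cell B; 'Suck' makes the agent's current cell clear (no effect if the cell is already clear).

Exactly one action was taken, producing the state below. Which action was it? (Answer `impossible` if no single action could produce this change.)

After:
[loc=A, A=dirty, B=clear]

Left

try  Left: loc=A A=dirty B=clear  ← match
try Right: loc=B A=dirty B=clear
try  Suck: loc=B A=dirty B=clear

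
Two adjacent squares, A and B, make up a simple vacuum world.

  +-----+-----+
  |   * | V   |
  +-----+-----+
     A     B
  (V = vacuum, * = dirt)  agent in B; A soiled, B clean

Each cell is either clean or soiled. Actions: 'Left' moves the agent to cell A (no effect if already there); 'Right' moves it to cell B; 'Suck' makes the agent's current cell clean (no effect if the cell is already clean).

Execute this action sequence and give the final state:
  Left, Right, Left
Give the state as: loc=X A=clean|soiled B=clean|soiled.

step 1/3 (Left): loc=A A=soiled B=clean
step 2/3 (Right): loc=B A=soiled B=clean
step 3/3 (Left): loc=A A=soiled B=clean

loc=A A=soiled B=clean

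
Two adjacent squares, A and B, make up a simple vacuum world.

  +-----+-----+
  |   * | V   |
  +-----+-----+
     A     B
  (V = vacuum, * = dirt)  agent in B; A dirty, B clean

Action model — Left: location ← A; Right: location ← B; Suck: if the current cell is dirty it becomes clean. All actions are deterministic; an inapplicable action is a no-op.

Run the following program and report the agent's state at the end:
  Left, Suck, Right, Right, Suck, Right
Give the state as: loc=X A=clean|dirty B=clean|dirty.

step 1/6 (Left): loc=A A=dirty B=clean
step 2/6 (Suck): loc=A A=clean B=clean
step 3/6 (Right): loc=B A=clean B=clean
step 4/6 (Right): loc=B A=clean B=clean
step 5/6 (Suck): loc=B A=clean B=clean
step 6/6 (Right): loc=B A=clean B=clean

loc=B A=clean B=clean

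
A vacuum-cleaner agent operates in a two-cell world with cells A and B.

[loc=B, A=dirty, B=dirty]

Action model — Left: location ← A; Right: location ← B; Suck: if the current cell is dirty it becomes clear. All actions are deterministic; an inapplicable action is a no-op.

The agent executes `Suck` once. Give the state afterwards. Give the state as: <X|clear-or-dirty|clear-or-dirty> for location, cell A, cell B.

start: <B|dirty|dirty>
Suck (#1): <B|dirty|clear>

<B|dirty|clear>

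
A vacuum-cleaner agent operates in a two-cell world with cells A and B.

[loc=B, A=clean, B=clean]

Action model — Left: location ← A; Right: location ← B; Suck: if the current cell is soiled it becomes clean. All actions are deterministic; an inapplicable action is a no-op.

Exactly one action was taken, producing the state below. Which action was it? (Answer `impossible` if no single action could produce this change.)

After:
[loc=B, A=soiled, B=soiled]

impossible

try  Left: loc=A A=clean B=clean
try Right: loc=B A=clean B=clean
try  Suck: loc=B A=clean B=clean
no single action produces the after-state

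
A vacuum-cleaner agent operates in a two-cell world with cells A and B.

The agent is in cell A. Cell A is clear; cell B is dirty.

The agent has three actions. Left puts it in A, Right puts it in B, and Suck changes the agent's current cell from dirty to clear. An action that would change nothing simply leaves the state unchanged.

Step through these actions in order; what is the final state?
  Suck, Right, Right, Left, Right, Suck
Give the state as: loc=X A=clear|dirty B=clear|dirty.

[1] after Suck: loc=A A=clear B=dirty
[2] after Right: loc=B A=clear B=dirty
[3] after Right: loc=B A=clear B=dirty
[4] after Left: loc=A A=clear B=dirty
[5] after Right: loc=B A=clear B=dirty
[6] after Suck: loc=B A=clear B=clear

loc=B A=clear B=clear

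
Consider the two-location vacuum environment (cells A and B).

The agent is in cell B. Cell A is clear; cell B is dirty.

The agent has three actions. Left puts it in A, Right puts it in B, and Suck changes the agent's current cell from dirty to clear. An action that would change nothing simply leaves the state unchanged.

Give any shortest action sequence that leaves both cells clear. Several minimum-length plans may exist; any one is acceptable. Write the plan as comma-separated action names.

Suck

[1] after Suck: (B; A:clear, B:clear)
min 1: B is dirty, one Suck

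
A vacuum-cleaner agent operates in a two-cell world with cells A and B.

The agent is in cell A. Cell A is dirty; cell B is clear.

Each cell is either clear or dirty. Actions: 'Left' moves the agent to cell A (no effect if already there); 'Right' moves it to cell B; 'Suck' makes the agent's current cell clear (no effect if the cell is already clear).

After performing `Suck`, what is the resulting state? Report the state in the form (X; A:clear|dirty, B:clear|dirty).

start: (A; A:dirty, B:clear)
t=1 Suck ⇒ (A; A:clear, B:clear)

(A; A:clear, B:clear)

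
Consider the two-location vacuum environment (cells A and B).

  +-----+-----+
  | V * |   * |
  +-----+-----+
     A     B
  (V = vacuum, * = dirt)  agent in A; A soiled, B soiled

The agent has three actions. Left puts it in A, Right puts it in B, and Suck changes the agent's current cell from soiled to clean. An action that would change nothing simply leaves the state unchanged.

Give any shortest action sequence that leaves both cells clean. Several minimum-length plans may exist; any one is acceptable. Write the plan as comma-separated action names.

step 1/3 (Suck): <A|clean|soiled>
step 2/3 (Right): <B|clean|soiled>
step 3/3 (Suck): <B|clean|clean>
min 3: Suck A + move + Suck B

Suck, Right, Suck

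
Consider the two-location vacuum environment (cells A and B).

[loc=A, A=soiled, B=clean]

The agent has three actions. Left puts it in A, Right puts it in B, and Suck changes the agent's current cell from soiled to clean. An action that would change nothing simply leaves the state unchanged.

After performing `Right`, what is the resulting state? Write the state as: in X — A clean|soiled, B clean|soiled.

in B — A soiled, B clean

start: in A — A soiled, B clean
1) do Right; now in B — A soiled, B clean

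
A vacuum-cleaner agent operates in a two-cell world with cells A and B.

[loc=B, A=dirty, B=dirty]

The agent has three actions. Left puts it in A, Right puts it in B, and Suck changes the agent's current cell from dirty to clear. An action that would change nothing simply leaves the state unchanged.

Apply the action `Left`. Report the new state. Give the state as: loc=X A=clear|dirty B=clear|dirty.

start: loc=B A=dirty B=dirty
1. Left → loc=A A=dirty B=dirty

loc=A A=dirty B=dirty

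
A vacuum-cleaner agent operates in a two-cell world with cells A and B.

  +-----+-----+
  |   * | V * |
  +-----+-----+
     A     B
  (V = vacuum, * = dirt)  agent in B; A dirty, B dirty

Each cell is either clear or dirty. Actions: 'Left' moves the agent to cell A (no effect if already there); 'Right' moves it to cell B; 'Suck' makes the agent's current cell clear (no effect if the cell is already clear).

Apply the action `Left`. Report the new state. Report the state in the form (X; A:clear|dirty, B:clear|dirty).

(A; A:dirty, B:dirty)

start: (B; A:dirty, B:dirty)
1. Left → (A; A:dirty, B:dirty)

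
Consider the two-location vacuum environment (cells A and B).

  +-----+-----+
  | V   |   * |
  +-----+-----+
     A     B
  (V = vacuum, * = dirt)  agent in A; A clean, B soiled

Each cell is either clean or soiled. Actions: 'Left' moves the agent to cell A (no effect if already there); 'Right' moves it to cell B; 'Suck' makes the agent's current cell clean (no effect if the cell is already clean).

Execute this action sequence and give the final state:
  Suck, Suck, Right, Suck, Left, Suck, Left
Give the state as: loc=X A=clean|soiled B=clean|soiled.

Suck (#1): loc=A A=clean B=soiled
Suck (#2): loc=A A=clean B=soiled
Right (#3): loc=B A=clean B=soiled
Suck (#4): loc=B A=clean B=clean
Left (#5): loc=A A=clean B=clean
Suck (#6): loc=A A=clean B=clean
Left (#7): loc=A A=clean B=clean

loc=A A=clean B=clean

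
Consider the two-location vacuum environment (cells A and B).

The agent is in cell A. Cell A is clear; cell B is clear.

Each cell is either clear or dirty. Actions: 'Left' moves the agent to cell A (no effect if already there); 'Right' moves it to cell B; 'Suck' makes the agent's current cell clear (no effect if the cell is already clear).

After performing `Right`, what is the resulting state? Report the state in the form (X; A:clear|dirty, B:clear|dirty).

(B; A:clear, B:clear)

start: (A; A:clear, B:clear)
1) do Right; now (B; A:clear, B:clear)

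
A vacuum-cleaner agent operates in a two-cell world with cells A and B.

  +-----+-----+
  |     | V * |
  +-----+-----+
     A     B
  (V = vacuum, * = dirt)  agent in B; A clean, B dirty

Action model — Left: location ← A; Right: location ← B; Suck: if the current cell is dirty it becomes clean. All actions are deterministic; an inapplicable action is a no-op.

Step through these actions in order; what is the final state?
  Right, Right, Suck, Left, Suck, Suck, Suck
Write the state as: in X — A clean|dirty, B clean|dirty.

t=1 Right ⇒ in B — A clean, B dirty
t=2 Right ⇒ in B — A clean, B dirty
t=3 Suck ⇒ in B — A clean, B clean
t=4 Left ⇒ in A — A clean, B clean
t=5 Suck ⇒ in A — A clean, B clean
t=6 Suck ⇒ in A — A clean, B clean
t=7 Suck ⇒ in A — A clean, B clean

in A — A clean, B clean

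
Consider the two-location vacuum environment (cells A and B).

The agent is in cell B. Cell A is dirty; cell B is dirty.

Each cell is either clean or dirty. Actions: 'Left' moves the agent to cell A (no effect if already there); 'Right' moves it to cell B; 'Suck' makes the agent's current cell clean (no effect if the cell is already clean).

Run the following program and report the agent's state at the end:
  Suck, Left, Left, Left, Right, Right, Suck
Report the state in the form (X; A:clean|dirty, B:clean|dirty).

step 1/7 (Suck): (B; A:dirty, B:clean)
step 2/7 (Left): (A; A:dirty, B:clean)
step 3/7 (Left): (A; A:dirty, B:clean)
step 4/7 (Left): (A; A:dirty, B:clean)
step 5/7 (Right): (B; A:dirty, B:clean)
step 6/7 (Right): (B; A:dirty, B:clean)
step 7/7 (Suck): (B; A:dirty, B:clean)

(B; A:dirty, B:clean)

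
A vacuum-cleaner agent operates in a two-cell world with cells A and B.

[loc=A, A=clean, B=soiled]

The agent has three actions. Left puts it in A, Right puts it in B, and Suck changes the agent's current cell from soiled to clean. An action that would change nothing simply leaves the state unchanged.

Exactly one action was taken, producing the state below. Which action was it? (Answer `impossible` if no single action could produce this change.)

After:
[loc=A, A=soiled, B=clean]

try  Left: in A — A clean, B soiled
try Right: in B — A clean, B soiled
try  Suck: in A — A clean, B soiled
no single action produces the after-state

impossible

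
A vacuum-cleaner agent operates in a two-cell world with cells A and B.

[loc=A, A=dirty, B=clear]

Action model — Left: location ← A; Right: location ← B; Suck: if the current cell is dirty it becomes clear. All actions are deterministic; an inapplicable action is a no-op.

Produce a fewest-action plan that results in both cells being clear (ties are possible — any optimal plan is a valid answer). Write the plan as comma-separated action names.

1) do Suck; now in A — A clear, B clear
min 1: A is dirty, one Suck

Suck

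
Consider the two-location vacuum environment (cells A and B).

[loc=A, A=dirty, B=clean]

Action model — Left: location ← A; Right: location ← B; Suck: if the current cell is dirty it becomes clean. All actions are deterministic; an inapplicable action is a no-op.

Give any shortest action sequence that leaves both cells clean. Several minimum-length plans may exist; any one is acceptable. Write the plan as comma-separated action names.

step 1/1 (Suck): <A|clean|clean>
min 1: A is dirty, one Suck

Suck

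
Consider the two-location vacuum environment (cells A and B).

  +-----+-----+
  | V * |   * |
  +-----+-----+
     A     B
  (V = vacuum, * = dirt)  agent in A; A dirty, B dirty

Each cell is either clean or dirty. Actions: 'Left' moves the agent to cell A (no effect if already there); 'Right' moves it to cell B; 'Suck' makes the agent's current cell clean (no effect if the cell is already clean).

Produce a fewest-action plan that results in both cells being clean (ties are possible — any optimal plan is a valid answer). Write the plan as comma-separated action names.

step 1/3 (Suck): (A; A:clean, B:dirty)
step 2/3 (Right): (B; A:clean, B:dirty)
step 3/3 (Suck): (B; A:clean, B:clean)
min 3: Suck A + move + Suck B

Suck, Right, Suck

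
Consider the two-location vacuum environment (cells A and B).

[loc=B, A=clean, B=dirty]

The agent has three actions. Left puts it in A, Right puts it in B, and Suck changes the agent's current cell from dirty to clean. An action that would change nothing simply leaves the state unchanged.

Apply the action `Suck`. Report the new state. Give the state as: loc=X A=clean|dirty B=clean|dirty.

loc=B A=clean B=clean

start: loc=B A=clean B=dirty
1. Suck → loc=B A=clean B=clean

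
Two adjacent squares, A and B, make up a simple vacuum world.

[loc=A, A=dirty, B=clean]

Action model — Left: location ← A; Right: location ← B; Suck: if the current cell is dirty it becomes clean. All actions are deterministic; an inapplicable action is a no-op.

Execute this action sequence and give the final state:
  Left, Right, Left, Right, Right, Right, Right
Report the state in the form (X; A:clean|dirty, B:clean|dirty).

1) do Left; now (A; A:dirty, B:clean)
2) do Right; now (B; A:dirty, B:clean)
3) do Left; now (A; A:dirty, B:clean)
4) do Right; now (B; A:dirty, B:clean)
5) do Right; now (B; A:dirty, B:clean)
6) do Right; now (B; A:dirty, B:clean)
7) do Right; now (B; A:dirty, B:clean)

(B; A:dirty, B:clean)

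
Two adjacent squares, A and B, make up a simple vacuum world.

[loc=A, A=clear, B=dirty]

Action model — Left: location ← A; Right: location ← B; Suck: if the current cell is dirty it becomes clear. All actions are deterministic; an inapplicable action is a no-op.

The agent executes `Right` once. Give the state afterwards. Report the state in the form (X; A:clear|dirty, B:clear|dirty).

(B; A:clear, B:dirty)

start: (A; A:clear, B:dirty)
1) do Right; now (B; A:clear, B:dirty)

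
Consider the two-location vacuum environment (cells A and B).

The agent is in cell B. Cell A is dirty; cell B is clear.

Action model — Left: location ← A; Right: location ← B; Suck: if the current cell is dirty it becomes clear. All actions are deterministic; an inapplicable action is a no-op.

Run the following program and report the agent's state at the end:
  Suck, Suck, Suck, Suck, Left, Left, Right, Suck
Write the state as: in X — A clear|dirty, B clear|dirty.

in B — A dirty, B clear

[1] after Suck: in B — A dirty, B clear
[2] after Suck: in B — A dirty, B clear
[3] after Suck: in B — A dirty, B clear
[4] after Suck: in B — A dirty, B clear
[5] after Left: in A — A dirty, B clear
[6] after Left: in A — A dirty, B clear
[7] after Right: in B — A dirty, B clear
[8] after Suck: in B — A dirty, B clear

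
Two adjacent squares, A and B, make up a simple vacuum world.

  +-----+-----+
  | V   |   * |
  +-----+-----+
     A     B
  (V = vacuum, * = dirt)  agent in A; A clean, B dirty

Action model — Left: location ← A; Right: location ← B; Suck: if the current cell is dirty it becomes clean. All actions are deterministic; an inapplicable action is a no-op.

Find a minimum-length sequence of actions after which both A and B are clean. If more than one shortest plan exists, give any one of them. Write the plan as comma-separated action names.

Right (#1): in B — A clean, B dirty
Suck (#2): in B — A clean, B clean
min 2: go B then Suck

Right, Suck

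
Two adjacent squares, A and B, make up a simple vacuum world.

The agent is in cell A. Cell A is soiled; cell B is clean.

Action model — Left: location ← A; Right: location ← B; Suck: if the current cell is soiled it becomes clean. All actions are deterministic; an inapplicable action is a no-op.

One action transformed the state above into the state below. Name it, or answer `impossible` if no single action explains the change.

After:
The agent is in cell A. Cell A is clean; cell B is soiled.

impossible

try  Left: (A; A:soiled, B:clean)
try Right: (B; A:soiled, B:clean)
try  Suck: (A; A:clean, B:clean)
no single action produces the after-state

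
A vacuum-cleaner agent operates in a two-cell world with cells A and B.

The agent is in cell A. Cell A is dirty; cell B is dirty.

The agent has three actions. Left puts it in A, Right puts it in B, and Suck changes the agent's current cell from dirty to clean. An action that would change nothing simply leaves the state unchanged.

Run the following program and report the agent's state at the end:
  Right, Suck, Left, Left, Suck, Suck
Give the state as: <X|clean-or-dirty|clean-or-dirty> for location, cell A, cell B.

Right (#1): <B|dirty|dirty>
Suck (#2): <B|dirty|clean>
Left (#3): <A|dirty|clean>
Left (#4): <A|dirty|clean>
Suck (#5): <A|clean|clean>
Suck (#6): <A|clean|clean>

<A|clean|clean>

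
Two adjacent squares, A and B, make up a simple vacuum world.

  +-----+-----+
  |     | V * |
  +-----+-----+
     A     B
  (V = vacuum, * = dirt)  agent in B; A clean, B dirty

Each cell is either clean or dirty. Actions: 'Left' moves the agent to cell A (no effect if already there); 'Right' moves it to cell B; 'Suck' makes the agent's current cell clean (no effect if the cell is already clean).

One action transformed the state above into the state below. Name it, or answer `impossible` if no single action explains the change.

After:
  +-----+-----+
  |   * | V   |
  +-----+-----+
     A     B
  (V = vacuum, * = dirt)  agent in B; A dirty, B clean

impossible

try  Left: loc=A A=clean B=dirty
try Right: loc=B A=clean B=dirty
try  Suck: loc=B A=clean B=clean
no single action produces the after-state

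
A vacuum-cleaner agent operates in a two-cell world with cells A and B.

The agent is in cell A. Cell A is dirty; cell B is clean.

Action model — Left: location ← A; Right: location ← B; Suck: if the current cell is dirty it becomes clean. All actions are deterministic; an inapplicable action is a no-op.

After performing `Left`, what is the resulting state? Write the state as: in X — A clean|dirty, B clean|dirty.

start: in A — A dirty, B clean
Left (#1): in A — A dirty, B clean

in A — A dirty, B clean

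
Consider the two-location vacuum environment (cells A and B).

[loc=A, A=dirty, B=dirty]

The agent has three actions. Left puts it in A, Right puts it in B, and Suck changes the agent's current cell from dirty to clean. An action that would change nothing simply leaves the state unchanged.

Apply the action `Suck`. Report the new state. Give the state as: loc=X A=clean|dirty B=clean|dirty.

start: loc=A A=dirty B=dirty
1. Suck → loc=A A=clean B=dirty

loc=A A=clean B=dirty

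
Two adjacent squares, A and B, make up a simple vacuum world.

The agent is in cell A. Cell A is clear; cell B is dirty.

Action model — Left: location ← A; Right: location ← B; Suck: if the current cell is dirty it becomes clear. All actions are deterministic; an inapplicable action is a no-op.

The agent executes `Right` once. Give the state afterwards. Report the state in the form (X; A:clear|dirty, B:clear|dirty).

(B; A:clear, B:dirty)

start: (A; A:clear, B:dirty)
Right (#1): (B; A:clear, B:dirty)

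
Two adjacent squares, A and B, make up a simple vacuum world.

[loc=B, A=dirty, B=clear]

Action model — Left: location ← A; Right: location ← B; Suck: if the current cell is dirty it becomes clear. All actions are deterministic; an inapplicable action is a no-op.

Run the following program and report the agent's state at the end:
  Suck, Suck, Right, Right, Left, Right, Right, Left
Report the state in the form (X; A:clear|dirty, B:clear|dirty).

step 1/8 (Suck): (B; A:dirty, B:clear)
step 2/8 (Suck): (B; A:dirty, B:clear)
step 3/8 (Right): (B; A:dirty, B:clear)
step 4/8 (Right): (B; A:dirty, B:clear)
step 5/8 (Left): (A; A:dirty, B:clear)
step 6/8 (Right): (B; A:dirty, B:clear)
step 7/8 (Right): (B; A:dirty, B:clear)
step 8/8 (Left): (A; A:dirty, B:clear)

(A; A:dirty, B:clear)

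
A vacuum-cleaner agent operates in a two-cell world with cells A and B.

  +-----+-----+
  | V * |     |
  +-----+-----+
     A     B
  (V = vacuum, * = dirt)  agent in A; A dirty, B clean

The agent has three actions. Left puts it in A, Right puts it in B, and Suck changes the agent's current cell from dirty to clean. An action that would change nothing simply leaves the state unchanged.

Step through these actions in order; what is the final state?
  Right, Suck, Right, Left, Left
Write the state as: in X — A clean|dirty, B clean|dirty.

in A — A dirty, B clean

t=1 Right ⇒ in B — A dirty, B clean
t=2 Suck ⇒ in B — A dirty, B clean
t=3 Right ⇒ in B — A dirty, B clean
t=4 Left ⇒ in A — A dirty, B clean
t=5 Left ⇒ in A — A dirty, B clean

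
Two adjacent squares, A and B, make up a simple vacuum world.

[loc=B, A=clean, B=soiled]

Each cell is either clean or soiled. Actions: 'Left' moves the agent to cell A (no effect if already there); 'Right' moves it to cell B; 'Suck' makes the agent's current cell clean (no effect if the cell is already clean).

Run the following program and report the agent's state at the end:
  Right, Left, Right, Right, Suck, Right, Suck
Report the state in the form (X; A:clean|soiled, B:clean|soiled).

(B; A:clean, B:clean)

Right (#1): (B; A:clean, B:soiled)
Left (#2): (A; A:clean, B:soiled)
Right (#3): (B; A:clean, B:soiled)
Right (#4): (B; A:clean, B:soiled)
Suck (#5): (B; A:clean, B:clean)
Right (#6): (B; A:clean, B:clean)
Suck (#7): (B; A:clean, B:clean)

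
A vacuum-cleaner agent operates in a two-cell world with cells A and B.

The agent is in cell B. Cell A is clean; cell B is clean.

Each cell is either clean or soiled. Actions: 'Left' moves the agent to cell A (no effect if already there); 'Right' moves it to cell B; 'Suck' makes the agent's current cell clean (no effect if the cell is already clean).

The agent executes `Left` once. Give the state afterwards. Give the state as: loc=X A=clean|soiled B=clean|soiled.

loc=A A=clean B=clean

start: loc=B A=clean B=clean
1. Left → loc=A A=clean B=clean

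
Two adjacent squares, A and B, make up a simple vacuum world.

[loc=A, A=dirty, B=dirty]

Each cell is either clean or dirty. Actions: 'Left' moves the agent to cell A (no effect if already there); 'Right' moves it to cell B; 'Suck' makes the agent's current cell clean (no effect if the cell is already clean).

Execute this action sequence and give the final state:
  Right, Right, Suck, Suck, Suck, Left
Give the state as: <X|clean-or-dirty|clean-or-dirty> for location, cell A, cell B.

[1] after Right: <B|dirty|dirty>
[2] after Right: <B|dirty|dirty>
[3] after Suck: <B|dirty|clean>
[4] after Suck: <B|dirty|clean>
[5] after Suck: <B|dirty|clean>
[6] after Left: <A|dirty|clean>

<A|dirty|clean>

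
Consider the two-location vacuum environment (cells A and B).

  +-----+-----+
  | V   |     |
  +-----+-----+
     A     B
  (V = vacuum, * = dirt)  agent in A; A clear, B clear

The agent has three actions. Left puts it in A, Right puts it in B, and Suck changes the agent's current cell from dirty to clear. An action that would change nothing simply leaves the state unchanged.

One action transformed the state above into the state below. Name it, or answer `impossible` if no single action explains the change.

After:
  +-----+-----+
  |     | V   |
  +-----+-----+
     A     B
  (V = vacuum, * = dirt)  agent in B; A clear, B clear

Right

try  Left: loc=A A=clear B=clear
try Right: loc=B A=clear B=clear  ← match
try  Suck: loc=A A=clear B=clear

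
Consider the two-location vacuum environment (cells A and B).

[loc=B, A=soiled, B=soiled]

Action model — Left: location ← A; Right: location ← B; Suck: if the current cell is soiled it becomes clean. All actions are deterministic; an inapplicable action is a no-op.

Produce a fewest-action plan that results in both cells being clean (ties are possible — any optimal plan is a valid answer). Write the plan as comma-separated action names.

Suck, Left, Suck

[1] after Suck: (B; A:soiled, B:clean)
[2] after Left: (A; A:soiled, B:clean)
[3] after Suck: (A; A:clean, B:clean)
min 3: Suck B + move + Suck A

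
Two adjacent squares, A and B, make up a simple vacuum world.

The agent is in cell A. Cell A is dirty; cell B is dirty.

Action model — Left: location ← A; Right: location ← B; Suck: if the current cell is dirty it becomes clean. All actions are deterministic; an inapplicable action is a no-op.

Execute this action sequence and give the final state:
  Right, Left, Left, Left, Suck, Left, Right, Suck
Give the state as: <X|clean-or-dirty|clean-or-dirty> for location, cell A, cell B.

Right (#1): <B|dirty|dirty>
Left (#2): <A|dirty|dirty>
Left (#3): <A|dirty|dirty>
Left (#4): <A|dirty|dirty>
Suck (#5): <A|clean|dirty>
Left (#6): <A|clean|dirty>
Right (#7): <B|clean|dirty>
Suck (#8): <B|clean|clean>

<B|clean|clean>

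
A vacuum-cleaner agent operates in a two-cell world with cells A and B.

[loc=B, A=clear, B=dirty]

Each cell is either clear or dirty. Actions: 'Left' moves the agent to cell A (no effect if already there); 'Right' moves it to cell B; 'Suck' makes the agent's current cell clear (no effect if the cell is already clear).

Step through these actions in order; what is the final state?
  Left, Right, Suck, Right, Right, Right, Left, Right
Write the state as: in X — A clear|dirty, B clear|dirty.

1) do Left; now in A — A clear, B dirty
2) do Right; now in B — A clear, B dirty
3) do Suck; now in B — A clear, B clear
4) do Right; now in B — A clear, B clear
5) do Right; now in B — A clear, B clear
6) do Right; now in B — A clear, B clear
7) do Left; now in A — A clear, B clear
8) do Right; now in B — A clear, B clear

in B — A clear, B clear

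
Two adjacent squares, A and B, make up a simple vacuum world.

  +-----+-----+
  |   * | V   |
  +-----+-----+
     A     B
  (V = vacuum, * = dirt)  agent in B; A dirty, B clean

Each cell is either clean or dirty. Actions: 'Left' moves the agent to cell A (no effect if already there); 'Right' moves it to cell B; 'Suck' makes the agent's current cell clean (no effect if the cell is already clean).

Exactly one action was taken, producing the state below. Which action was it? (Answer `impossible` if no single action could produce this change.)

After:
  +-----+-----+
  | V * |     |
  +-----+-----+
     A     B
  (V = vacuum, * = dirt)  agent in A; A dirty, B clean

Left

try  Left: loc=A A=dirty B=clean  ← match
try Right: loc=B A=dirty B=clean
try  Suck: loc=B A=dirty B=clean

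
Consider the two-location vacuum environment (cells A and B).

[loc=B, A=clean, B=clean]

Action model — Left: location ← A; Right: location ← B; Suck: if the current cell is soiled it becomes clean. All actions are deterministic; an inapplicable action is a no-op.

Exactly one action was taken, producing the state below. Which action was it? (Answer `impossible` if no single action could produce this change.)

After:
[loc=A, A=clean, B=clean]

try  Left: loc=A A=clean B=clean  ← match
try Right: loc=B A=clean B=clean
try  Suck: loc=B A=clean B=clean

Left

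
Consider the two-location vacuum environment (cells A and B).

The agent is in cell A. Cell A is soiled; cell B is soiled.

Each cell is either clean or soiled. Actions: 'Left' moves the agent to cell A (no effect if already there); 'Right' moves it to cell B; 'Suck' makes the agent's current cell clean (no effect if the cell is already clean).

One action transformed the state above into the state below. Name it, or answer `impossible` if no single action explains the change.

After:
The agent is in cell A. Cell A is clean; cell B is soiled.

try  Left: (A; A:soiled, B:soiled)
try Right: (B; A:soiled, B:soiled)
try  Suck: (A; A:clean, B:soiled)  ← match

Suck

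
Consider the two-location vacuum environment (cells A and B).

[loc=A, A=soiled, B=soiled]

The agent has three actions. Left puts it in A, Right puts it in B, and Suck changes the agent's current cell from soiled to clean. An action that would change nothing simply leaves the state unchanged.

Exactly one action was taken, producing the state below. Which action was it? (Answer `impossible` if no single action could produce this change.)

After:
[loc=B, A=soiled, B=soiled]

Right

try  Left: <A|soiled|soiled>
try Right: <B|soiled|soiled>  ← match
try  Suck: <A|clean|soiled>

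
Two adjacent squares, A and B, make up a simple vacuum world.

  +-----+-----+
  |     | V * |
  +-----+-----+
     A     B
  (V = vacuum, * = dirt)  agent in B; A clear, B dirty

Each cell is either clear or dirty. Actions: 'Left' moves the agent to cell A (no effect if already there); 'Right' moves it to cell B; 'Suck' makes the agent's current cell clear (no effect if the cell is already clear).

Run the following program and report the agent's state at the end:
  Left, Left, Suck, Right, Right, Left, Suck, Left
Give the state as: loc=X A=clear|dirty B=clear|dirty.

t=1 Left ⇒ loc=A A=clear B=dirty
t=2 Left ⇒ loc=A A=clear B=dirty
t=3 Suck ⇒ loc=A A=clear B=dirty
t=4 Right ⇒ loc=B A=clear B=dirty
t=5 Right ⇒ loc=B A=clear B=dirty
t=6 Left ⇒ loc=A A=clear B=dirty
t=7 Suck ⇒ loc=A A=clear B=dirty
t=8 Left ⇒ loc=A A=clear B=dirty

loc=A A=clear B=dirty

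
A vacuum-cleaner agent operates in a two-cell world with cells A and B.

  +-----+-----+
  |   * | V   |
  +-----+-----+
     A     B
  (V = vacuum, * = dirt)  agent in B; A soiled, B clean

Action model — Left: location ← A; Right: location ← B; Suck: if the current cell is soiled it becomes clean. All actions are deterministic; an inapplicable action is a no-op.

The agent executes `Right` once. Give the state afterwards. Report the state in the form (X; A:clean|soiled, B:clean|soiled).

start: (B; A:soiled, B:clean)
1) do Right; now (B; A:soiled, B:clean)

(B; A:soiled, B:clean)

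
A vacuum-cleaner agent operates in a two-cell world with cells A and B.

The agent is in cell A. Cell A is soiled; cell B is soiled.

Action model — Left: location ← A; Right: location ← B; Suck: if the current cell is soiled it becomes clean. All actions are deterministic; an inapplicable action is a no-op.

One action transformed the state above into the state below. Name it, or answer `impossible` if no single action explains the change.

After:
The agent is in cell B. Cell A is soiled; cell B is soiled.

try  Left: (A; A:soiled, B:soiled)
try Right: (B; A:soiled, B:soiled)  ← match
try  Suck: (A; A:clean, B:soiled)

Right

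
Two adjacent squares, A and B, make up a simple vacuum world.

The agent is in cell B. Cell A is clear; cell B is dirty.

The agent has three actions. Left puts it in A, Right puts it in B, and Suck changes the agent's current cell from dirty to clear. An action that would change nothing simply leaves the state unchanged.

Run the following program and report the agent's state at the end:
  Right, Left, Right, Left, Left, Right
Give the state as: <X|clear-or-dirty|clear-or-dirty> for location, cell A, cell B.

1. Right → <B|clear|dirty>
2. Left → <A|clear|dirty>
3. Right → <B|clear|dirty>
4. Left → <A|clear|dirty>
5. Left → <A|clear|dirty>
6. Right → <B|clear|dirty>

<B|clear|dirty>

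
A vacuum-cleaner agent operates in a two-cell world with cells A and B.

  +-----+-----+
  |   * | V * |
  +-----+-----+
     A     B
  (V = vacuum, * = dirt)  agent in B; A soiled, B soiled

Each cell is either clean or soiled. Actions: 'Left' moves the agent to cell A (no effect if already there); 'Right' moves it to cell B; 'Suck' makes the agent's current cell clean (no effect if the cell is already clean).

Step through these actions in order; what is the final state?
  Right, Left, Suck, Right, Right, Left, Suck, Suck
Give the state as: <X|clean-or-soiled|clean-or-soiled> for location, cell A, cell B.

<A|clean|soiled>

t=1 Right ⇒ <B|soiled|soiled>
t=2 Left ⇒ <A|soiled|soiled>
t=3 Suck ⇒ <A|clean|soiled>
t=4 Right ⇒ <B|clean|soiled>
t=5 Right ⇒ <B|clean|soiled>
t=6 Left ⇒ <A|clean|soiled>
t=7 Suck ⇒ <A|clean|soiled>
t=8 Suck ⇒ <A|clean|soiled>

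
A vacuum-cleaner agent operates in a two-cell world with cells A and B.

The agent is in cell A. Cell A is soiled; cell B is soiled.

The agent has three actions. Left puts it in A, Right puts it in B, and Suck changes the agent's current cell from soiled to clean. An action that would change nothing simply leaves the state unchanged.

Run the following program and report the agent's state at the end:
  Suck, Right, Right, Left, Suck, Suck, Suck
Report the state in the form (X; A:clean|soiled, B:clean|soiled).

t=1 Suck ⇒ (A; A:clean, B:soiled)
t=2 Right ⇒ (B; A:clean, B:soiled)
t=3 Right ⇒ (B; A:clean, B:soiled)
t=4 Left ⇒ (A; A:clean, B:soiled)
t=5 Suck ⇒ (A; A:clean, B:soiled)
t=6 Suck ⇒ (A; A:clean, B:soiled)
t=7 Suck ⇒ (A; A:clean, B:soiled)

(A; A:clean, B:soiled)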